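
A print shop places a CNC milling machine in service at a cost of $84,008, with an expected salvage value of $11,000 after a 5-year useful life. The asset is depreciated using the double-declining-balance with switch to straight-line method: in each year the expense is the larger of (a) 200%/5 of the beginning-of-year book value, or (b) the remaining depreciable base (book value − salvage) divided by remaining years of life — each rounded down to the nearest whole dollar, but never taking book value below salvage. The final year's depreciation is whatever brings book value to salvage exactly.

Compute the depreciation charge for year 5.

Depreciable base = $84,008 − $11,000 = $73,008.
Year 1: DB = ⌊$84,008 × 200%/5⌋ = $33,603; SL = ⌊$73,008/5⌋ = $14,601 → take DB $33,603. Book value $50,405.
Year 2: DB = ⌊$50,405 × 200%/5⌋ = $20,162; SL = ⌊$39,405/4⌋ = $9,851 → take DB $20,162. Book value $30,243.
Year 3: DB = ⌊$30,243 × 200%/5⌋ = $12,097; SL = ⌊$19,243/3⌋ = $6,414 → take DB $12,097. Book value $18,146.
Year 4: DB = ⌊$18,146 × 200%/5⌋ = $7,258; SL = ⌊$7,146/2⌋ = $3,573 → take DB $7,258, capped at $7,146. Book value $11,000.
Year 5 (final): $11,000 − $11,000 = $0. Book value $11,000.

$0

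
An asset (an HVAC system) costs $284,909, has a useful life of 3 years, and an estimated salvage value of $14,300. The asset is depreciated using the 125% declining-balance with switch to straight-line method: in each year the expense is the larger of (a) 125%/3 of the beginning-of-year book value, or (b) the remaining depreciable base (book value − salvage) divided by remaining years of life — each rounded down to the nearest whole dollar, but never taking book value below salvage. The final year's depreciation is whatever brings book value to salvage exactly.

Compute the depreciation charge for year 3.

Depreciable base = $284,909 − $14,300 = $270,609.
Year 1: DB = ⌊$284,909 × 125%/3⌋ = $118,712; SL = ⌊$270,609/3⌋ = $90,203 → take DB $118,712. Book value $166,197.
Year 2: DB = ⌊$166,197 × 125%/3⌋ = $69,248; SL = ⌊$151,897/2⌋ = $75,948 → take SL $75,948. Book value $90,249.
Year 3 (final): $90,249 − $14,300 = $75,949. Book value $14,300.

$75,949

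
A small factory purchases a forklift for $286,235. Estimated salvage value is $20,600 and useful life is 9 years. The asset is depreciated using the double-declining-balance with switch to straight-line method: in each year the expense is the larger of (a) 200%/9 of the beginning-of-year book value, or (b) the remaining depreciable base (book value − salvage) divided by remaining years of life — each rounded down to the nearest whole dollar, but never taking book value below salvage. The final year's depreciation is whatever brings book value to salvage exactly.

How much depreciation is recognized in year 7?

$14,256

Depreciable base = $286,235 − $20,600 = $265,635.
Year 1: DB = ⌊$286,235 × 200%/9⌋ = $63,607; SL = ⌊$265,635/9⌋ = $29,515 → take DB $63,607. Book value $222,628.
Year 2: DB = ⌊$222,628 × 200%/9⌋ = $49,472; SL = ⌊$202,028/8⌋ = $25,253 → take DB $49,472. Book value $173,156.
Year 3: DB = ⌊$173,156 × 200%/9⌋ = $38,479; SL = ⌊$152,556/7⌋ = $21,793 → take DB $38,479. Book value $134,677.
Year 4: DB = ⌊$134,677 × 200%/9⌋ = $29,928; SL = ⌊$114,077/6⌋ = $19,012 → take DB $29,928. Book value $104,749.
Year 5: DB = ⌊$104,749 × 200%/9⌋ = $23,277; SL = ⌊$84,149/5⌋ = $16,829 → take DB $23,277. Book value $81,472.
Year 6: DB = ⌊$81,472 × 200%/9⌋ = $18,104; SL = ⌊$60,872/4⌋ = $15,218 → take DB $18,104. Book value $63,368.
Year 7: DB = ⌊$63,368 × 200%/9⌋ = $14,081; SL = ⌊$42,768/3⌋ = $14,256 → take SL $14,256. Book value $49,112.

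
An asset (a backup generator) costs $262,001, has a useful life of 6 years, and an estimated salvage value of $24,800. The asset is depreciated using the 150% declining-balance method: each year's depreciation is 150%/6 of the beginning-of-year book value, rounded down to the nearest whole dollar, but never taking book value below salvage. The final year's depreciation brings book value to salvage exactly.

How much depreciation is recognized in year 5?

Depreciable base = $262,001 − $24,800 = $237,201.
Year 1: ⌊$262,001 × 150%/6⌋ = $65,500. Book value $196,501.
Year 2: ⌊$196,501 × 150%/6⌋ = $49,125. Book value $147,376.
Year 3: ⌊$147,376 × 150%/6⌋ = $36,844. Book value $110,532.
Year 4: ⌊$110,532 × 150%/6⌋ = $27,633. Book value $82,899.
Year 5: ⌊$82,899 × 150%/6⌋ = $20,724. Book value $62,175.

$20,724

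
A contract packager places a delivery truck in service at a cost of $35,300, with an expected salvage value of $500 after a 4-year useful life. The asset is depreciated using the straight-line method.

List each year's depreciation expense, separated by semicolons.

Depreciable base = $35,300 − $500 = $34,800.
Annual expense = $34,800 / 4 = $8,700.
End of year 1: book value $26,600.
End of year 2: book value $17,900.
End of year 3: book value $9,200.
End of year 4: book value $500.

$8,700; $8,700; $8,700; $8,700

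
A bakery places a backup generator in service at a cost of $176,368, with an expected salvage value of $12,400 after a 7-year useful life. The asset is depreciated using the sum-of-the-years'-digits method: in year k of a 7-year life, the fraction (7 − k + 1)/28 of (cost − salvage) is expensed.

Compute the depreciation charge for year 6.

$11,712

Depreciable base = $176,368 − $12,400 = $163,968.
Sum of the years' digits = 7+6+5+4+3+2+1 = 28.
Year 1: $163,968 × 7/28 = $40,992. Book value $135,376.
Year 2: $163,968 × 6/28 = $35,136. Book value $100,240.
Year 3: $163,968 × 5/28 = $29,280. Book value $70,960.
Year 4: $163,968 × 4/28 = $23,424. Book value $47,536.
Year 5: $163,968 × 3/28 = $17,568. Book value $29,968.
Year 6: $163,968 × 2/28 = $11,712. Book value $18,256.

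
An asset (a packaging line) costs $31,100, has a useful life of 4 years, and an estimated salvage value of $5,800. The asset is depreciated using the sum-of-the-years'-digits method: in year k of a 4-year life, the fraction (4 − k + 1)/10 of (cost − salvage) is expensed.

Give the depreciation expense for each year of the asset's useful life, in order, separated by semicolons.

$10,120; $7,590; $5,060; $2,530

Depreciable base = $31,100 − $5,800 = $25,300.
Sum of the years' digits = 4+3+2+1 = 10.
Year 1: $25,300 × 4/10 = $10,120. Book value $20,980.
Year 2: $25,300 × 3/10 = $7,590. Book value $13,390.
Year 3: $25,300 × 2/10 = $5,060. Book value $8,330.
Year 4: $25,300 × 1/10 = $2,530. Book value $5,800.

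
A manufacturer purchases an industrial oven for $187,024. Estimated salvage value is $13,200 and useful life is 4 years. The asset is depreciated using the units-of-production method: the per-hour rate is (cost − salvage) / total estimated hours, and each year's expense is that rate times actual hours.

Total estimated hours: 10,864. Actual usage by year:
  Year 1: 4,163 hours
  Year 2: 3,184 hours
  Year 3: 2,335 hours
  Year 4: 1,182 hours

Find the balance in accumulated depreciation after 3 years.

Depreciable base = $187,024 − $13,200 = $173,824.
Rate = $173,824 / 10,864 hours = $16 per hour.
Year 1: 4,163 × $16 = $66,608. Book value $120,416.
Year 2: 3,184 × $16 = $50,944. Book value $69,472.
Year 3: 2,335 × $16 = $37,360. Book value $32,112.
Accumulated through year 3 = $187,024 − $32,112 = $154,912.

$154,912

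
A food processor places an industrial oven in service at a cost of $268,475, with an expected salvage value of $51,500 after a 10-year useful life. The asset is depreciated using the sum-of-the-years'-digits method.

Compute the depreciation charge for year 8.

$11,835

Depreciable base = $268,475 − $51,500 = $216,975.
Sum of the years' digits = 10+9+8+7+6+5+4+3+2+1 = 55.
Year 1: $216,975 × 10/55 = $39,450. Book value $229,025.
Year 2: $216,975 × 9/55 = $35,505. Book value $193,520.
Year 3: $216,975 × 8/55 = $31,560. Book value $161,960.
Year 4: $216,975 × 7/55 = $27,615. Book value $134,345.
Year 5: $216,975 × 6/55 = $23,670. Book value $110,675.
Year 6: $216,975 × 5/55 = $19,725. Book value $90,950.
Year 7: $216,975 × 4/55 = $15,780. Book value $75,170.
Year 8: $216,975 × 3/55 = $11,835. Book value $63,335.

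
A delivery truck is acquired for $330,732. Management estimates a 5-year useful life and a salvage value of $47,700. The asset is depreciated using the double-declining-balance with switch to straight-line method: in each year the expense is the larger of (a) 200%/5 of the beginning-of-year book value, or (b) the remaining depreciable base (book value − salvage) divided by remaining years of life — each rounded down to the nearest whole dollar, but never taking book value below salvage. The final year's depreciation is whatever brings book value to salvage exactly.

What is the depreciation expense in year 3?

$47,625

Depreciable base = $330,732 − $47,700 = $283,032.
Year 1: DB = ⌊$330,732 × 200%/5⌋ = $132,292; SL = ⌊$283,032/5⌋ = $56,606 → take DB $132,292. Book value $198,440.
Year 2: DB = ⌊$198,440 × 200%/5⌋ = $79,376; SL = ⌊$150,740/4⌋ = $37,685 → take DB $79,376. Book value $119,064.
Year 3: DB = ⌊$119,064 × 200%/5⌋ = $47,625; SL = ⌊$71,364/3⌋ = $23,788 → take DB $47,625. Book value $71,439.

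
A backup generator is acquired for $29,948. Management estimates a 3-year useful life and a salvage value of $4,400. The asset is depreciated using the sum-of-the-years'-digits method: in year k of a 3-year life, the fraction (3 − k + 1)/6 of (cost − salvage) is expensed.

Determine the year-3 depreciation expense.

Depreciable base = $29,948 − $4,400 = $25,548.
Sum of the years' digits = 3+2+1 = 6.
Year 1: $25,548 × 3/6 = $12,774. Book value $17,174.
Year 2: $25,548 × 2/6 = $8,516. Book value $8,658.
Year 3: $25,548 × 1/6 = $4,258. Book value $4,400.

$4,258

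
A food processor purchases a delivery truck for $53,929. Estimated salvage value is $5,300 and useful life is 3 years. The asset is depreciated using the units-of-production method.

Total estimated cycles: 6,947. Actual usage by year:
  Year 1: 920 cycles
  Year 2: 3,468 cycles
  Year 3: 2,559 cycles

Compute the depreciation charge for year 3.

Depreciable base = $53,929 − $5,300 = $48,629.
Rate = $48,629 / 6,947 cycles = $7 per cycle.
Year 1: 920 × $7 = $6,440. Book value $47,489.
Year 2: 3,468 × $7 = $24,276. Book value $23,213.
Year 3: 2,559 × $7 = $17,913. Book value $5,300.

$17,913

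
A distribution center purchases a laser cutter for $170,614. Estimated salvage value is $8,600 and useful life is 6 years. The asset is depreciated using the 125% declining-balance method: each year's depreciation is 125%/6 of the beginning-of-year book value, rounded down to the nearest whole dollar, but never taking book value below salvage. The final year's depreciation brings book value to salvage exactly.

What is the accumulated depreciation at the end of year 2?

Depreciable base = $170,614 − $8,600 = $162,014.
Year 1: ⌊$170,614 × 125%/6⌋ = $35,544. Book value $135,070.
Year 2: ⌊$135,070 × 125%/6⌋ = $28,139. Book value $106,931.
Accumulated through year 2 = $170,614 − $106,931 = $63,683.

$63,683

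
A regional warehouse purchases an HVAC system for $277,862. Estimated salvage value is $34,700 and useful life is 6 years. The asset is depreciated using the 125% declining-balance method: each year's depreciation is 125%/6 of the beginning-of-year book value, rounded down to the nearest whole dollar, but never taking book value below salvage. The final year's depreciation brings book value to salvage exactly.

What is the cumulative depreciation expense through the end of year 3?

$139,995

Depreciable base = $277,862 − $34,700 = $243,162.
Year 1: ⌊$277,862 × 125%/6⌋ = $57,887. Book value $219,975.
Year 2: ⌊$219,975 × 125%/6⌋ = $45,828. Book value $174,147.
Year 3: ⌊$174,147 × 125%/6⌋ = $36,280. Book value $137,867.
Accumulated through year 3 = $277,862 − $137,867 = $139,995.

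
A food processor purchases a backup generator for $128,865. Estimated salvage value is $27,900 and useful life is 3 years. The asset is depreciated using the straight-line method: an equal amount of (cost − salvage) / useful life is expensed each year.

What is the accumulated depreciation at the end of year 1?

$33,655

Depreciable base = $128,865 − $27,900 = $100,965.
Annual expense = $100,965 / 3 = $33,655.
End of year 1: book value $95,210.
Accumulated through year 1 = $128,865 − $95,210 = $33,655.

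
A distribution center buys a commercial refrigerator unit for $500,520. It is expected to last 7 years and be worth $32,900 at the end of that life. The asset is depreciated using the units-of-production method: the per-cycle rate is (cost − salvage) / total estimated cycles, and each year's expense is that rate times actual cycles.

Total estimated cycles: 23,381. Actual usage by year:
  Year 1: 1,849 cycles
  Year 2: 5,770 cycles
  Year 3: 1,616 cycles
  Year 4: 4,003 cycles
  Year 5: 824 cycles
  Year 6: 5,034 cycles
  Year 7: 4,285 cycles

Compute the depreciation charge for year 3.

Depreciable base = $500,520 − $32,900 = $467,620.
Rate = $467,620 / 23,381 cycles = $20 per cycle.
Year 1: 1,849 × $20 = $36,980. Book value $463,540.
Year 2: 5,770 × $20 = $115,400. Book value $348,140.
Year 3: 1,616 × $20 = $32,320. Book value $315,820.

$32,320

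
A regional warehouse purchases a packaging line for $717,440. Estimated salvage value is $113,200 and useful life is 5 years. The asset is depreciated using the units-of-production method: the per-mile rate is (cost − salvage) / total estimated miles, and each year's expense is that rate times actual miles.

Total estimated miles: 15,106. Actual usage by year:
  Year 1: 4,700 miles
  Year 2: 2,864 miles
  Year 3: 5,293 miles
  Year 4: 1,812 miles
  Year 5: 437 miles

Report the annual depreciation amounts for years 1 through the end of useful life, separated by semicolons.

$188,000; $114,560; $211,720; $72,480; $17,480

Depreciable base = $717,440 − $113,200 = $604,240.
Rate = $604,240 / 15,106 miles = $40 per mile.
Year 1: 4,700 × $40 = $188,000. Book value $529,440.
Year 2: 2,864 × $40 = $114,560. Book value $414,880.
Year 3: 5,293 × $40 = $211,720. Book value $203,160.
Year 4: 1,812 × $40 = $72,480. Book value $130,680.
Year 5: 437 × $40 = $17,480. Book value $113,200.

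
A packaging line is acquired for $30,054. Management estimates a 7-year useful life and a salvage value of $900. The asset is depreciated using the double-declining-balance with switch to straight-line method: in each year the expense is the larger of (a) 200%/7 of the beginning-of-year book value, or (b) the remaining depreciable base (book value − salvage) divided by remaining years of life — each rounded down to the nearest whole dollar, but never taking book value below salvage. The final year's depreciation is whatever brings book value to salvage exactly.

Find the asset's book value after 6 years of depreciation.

$3,209

Depreciable base = $30,054 − $900 = $29,154.
Year 1: DB = ⌊$30,054 × 200%/7⌋ = $8,586; SL = ⌊$29,154/7⌋ = $4,164 → take DB $8,586. Book value $21,468.
Year 2: DB = ⌊$21,468 × 200%/7⌋ = $6,133; SL = ⌊$20,568/6⌋ = $3,428 → take DB $6,133. Book value $15,335.
Year 3: DB = ⌊$15,335 × 200%/7⌋ = $4,381; SL = ⌊$14,435/5⌋ = $2,887 → take DB $4,381. Book value $10,954.
Year 4: DB = ⌊$10,954 × 200%/7⌋ = $3,129; SL = ⌊$10,054/4⌋ = $2,513 → take DB $3,129. Book value $7,825.
Year 5: DB = ⌊$7,825 × 200%/7⌋ = $2,235; SL = ⌊$6,925/3⌋ = $2,308 → take SL $2,308. Book value $5,517.
Year 6: DB = ⌊$5,517 × 200%/7⌋ = $1,576; SL = ⌊$4,617/2⌋ = $2,308 → take SL $2,308. Book value $3,209.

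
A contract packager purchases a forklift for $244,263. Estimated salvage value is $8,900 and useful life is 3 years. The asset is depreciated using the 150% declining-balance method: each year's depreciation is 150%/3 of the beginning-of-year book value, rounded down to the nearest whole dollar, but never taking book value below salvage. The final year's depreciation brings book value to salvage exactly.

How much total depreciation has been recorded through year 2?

Depreciable base = $244,263 − $8,900 = $235,363.
Year 1: ⌊$244,263 × 150%/3⌋ = $122,131. Book value $122,132.
Year 2: ⌊$122,132 × 150%/3⌋ = $61,066. Book value $61,066.
Accumulated through year 2 = $244,263 − $61,066 = $183,197.

$183,197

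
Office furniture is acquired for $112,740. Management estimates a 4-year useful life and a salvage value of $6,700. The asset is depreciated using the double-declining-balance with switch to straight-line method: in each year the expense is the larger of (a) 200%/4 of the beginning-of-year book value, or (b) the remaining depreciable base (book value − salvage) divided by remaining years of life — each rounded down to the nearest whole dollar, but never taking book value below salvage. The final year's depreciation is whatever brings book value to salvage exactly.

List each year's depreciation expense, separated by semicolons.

Depreciable base = $112,740 − $6,700 = $106,040.
Year 1: DB = ⌊$112,740 × 200%/4⌋ = $56,370; SL = ⌊$106,040/4⌋ = $26,510 → take DB $56,370. Book value $56,370.
Year 2: DB = ⌊$56,370 × 200%/4⌋ = $28,185; SL = ⌊$49,670/3⌋ = $16,556 → take DB $28,185. Book value $28,185.
Year 3: DB = ⌊$28,185 × 200%/4⌋ = $14,092; SL = ⌊$21,485/2⌋ = $10,742 → take DB $14,092. Book value $14,093.
Year 4 (final): $14,093 − $6,700 = $7,393. Book value $6,700.

$56,370; $28,185; $14,092; $7,393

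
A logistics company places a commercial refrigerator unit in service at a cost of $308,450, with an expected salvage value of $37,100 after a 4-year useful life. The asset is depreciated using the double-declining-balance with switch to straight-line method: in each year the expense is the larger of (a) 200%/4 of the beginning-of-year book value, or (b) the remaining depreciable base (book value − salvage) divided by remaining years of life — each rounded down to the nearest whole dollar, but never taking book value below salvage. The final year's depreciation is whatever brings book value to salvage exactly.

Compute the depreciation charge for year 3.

Depreciable base = $308,450 − $37,100 = $271,350.
Year 1: DB = ⌊$308,450 × 200%/4⌋ = $154,225; SL = ⌊$271,350/4⌋ = $67,837 → take DB $154,225. Book value $154,225.
Year 2: DB = ⌊$154,225 × 200%/4⌋ = $77,112; SL = ⌊$117,125/3⌋ = $39,041 → take DB $77,112. Book value $77,113.
Year 3: DB = ⌊$77,113 × 200%/4⌋ = $38,556; SL = ⌊$40,013/2⌋ = $20,006 → take DB $38,556. Book value $38,557.

$38,556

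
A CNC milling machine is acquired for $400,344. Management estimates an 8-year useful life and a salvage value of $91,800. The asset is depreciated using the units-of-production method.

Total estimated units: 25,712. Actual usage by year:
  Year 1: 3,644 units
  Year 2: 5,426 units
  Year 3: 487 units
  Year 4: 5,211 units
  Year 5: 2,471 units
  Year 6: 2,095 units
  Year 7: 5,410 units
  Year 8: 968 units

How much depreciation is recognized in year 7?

Depreciable base = $400,344 − $91,800 = $308,544.
Rate = $308,544 / 25,712 units = $12 per unit.
Year 1: 3,644 × $12 = $43,728. Book value $356,616.
Year 2: 5,426 × $12 = $65,112. Book value $291,504.
Year 3: 487 × $12 = $5,844. Book value $285,660.
Year 4: 5,211 × $12 = $62,532. Book value $223,128.
Year 5: 2,471 × $12 = $29,652. Book value $193,476.
Year 6: 2,095 × $12 = $25,140. Book value $168,336.
Year 7: 5,410 × $12 = $64,920. Book value $103,416.

$64,920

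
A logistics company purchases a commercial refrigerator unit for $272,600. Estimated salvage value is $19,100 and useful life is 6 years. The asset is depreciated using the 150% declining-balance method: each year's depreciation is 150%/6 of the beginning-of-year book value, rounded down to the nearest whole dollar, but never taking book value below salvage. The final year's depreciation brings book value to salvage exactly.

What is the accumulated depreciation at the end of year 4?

Depreciable base = $272,600 − $19,100 = $253,500.
Year 1: ⌊$272,600 × 150%/6⌋ = $68,150. Book value $204,450.
Year 2: ⌊$204,450 × 150%/6⌋ = $51,112. Book value $153,338.
Year 3: ⌊$153,338 × 150%/6⌋ = $38,334. Book value $115,004.
Year 4: ⌊$115,004 × 150%/6⌋ = $28,751. Book value $86,253.
Accumulated through year 4 = $272,600 − $86,253 = $186,347.

$186,347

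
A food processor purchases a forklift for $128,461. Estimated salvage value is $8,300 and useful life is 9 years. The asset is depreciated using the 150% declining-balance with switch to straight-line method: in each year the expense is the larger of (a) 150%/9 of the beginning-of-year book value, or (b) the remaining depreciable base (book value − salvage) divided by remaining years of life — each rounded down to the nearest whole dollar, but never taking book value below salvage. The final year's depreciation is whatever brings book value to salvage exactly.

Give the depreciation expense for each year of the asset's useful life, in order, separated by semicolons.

$21,410; $17,841; $14,868; $12,390; $10,730; $10,730; $10,730; $10,731; $10,731

Depreciable base = $128,461 − $8,300 = $120,161.
Year 1: DB = ⌊$128,461 × 150%/9⌋ = $21,410; SL = ⌊$120,161/9⌋ = $13,351 → take DB $21,410. Book value $107,051.
Year 2: DB = ⌊$107,051 × 150%/9⌋ = $17,841; SL = ⌊$98,751/8⌋ = $12,343 → take DB $17,841. Book value $89,210.
Year 3: DB = ⌊$89,210 × 150%/9⌋ = $14,868; SL = ⌊$80,910/7⌋ = $11,558 → take DB $14,868. Book value $74,342.
Year 4: DB = ⌊$74,342 × 150%/9⌋ = $12,390; SL = ⌊$66,042/6⌋ = $11,007 → take DB $12,390. Book value $61,952.
Year 5: DB = ⌊$61,952 × 150%/9⌋ = $10,325; SL = ⌊$53,652/5⌋ = $10,730 → take SL $10,730. Book value $51,222.
Year 6: DB = ⌊$51,222 × 150%/9⌋ = $8,537; SL = ⌊$42,922/4⌋ = $10,730 → take SL $10,730. Book value $40,492.
Year 7: DB = ⌊$40,492 × 150%/9⌋ = $6,748; SL = ⌊$32,192/3⌋ = $10,730 → take SL $10,730. Book value $29,762.
Year 8: DB = ⌊$29,762 × 150%/9⌋ = $4,960; SL = ⌊$21,462/2⌋ = $10,731 → take SL $10,731. Book value $19,031.
Year 9 (final): $19,031 − $8,300 = $10,731. Book value $8,300.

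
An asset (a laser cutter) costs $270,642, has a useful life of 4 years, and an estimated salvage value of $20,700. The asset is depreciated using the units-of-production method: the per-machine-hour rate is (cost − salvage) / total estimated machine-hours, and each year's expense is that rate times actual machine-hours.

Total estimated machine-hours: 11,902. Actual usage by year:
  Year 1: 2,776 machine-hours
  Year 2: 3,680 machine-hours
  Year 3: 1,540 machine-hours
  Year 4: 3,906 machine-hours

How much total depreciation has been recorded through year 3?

$167,916

Depreciable base = $270,642 − $20,700 = $249,942.
Rate = $249,942 / 11,902 machine-hours = $21 per machine-hour.
Year 1: 2,776 × $21 = $58,296. Book value $212,346.
Year 2: 3,680 × $21 = $77,280. Book value $135,066.
Year 3: 1,540 × $21 = $32,340. Book value $102,726.
Accumulated through year 3 = $270,642 − $102,726 = $167,916.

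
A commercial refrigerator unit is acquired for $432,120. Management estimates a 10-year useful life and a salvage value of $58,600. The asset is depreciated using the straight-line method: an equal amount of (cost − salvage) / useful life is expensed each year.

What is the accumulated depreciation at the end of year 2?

Depreciable base = $432,120 − $58,600 = $373,520.
Annual expense = $373,520 / 10 = $37,352.
End of year 1: book value $394,768.
End of year 2: book value $357,416.
Accumulated through year 2 = $432,120 − $357,416 = $74,704.

$74,704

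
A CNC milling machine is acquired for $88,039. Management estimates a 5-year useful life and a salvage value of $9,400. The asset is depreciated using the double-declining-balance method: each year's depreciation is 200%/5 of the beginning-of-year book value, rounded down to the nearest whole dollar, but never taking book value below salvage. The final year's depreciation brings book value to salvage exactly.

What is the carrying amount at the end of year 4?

Depreciable base = $88,039 − $9,400 = $78,639.
Year 1: ⌊$88,039 × 200%/5⌋ = $35,215. Book value $52,824.
Year 2: ⌊$52,824 × 200%/5⌋ = $21,129. Book value $31,695.
Year 3: ⌊$31,695 × 200%/5⌋ = $12,678. Book value $19,017.
Year 4: ⌊$19,017 × 200%/5⌋ = $7,606. Book value $11,411.

$11,411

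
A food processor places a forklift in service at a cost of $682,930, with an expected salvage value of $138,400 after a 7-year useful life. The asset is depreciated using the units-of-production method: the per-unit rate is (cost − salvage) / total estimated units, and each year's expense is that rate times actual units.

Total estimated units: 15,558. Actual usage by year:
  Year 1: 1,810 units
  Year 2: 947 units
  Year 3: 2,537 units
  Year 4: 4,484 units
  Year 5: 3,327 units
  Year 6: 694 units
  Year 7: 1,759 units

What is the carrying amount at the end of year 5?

$224,255

Depreciable base = $682,930 − $138,400 = $544,530.
Rate = $544,530 / 15,558 units = $35 per unit.
Year 1: 1,810 × $35 = $63,350. Book value $619,580.
Year 2: 947 × $35 = $33,145. Book value $586,435.
Year 3: 2,537 × $35 = $88,795. Book value $497,640.
Year 4: 4,484 × $35 = $156,940. Book value $340,700.
Year 5: 3,327 × $35 = $116,445. Book value $224,255.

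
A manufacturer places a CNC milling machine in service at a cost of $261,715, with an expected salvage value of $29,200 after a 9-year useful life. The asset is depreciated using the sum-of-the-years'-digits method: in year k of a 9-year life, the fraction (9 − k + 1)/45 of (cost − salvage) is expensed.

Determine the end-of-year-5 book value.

$80,870

Depreciable base = $261,715 − $29,200 = $232,515.
Sum of the years' digits = 9+8+7+6+5+4+3+2+1 = 45.
Year 1: $232,515 × 9/45 = $46,503. Book value $215,212.
Year 2: $232,515 × 8/45 = $41,336. Book value $173,876.
Year 3: $232,515 × 7/45 = $36,169. Book value $137,707.
Year 4: $232,515 × 6/45 = $31,002. Book value $106,705.
Year 5: $232,515 × 5/45 = $25,835. Book value $80,870.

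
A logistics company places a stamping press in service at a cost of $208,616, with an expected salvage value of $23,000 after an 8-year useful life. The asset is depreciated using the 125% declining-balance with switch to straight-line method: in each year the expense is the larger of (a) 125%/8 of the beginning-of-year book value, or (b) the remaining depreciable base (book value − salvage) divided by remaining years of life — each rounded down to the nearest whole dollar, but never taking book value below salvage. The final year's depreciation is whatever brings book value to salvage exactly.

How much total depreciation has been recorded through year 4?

Depreciable base = $208,616 − $23,000 = $185,616.
Year 1: DB = ⌊$208,616 × 125%/8⌋ = $32,596; SL = ⌊$185,616/8⌋ = $23,202 → take DB $32,596. Book value $176,020.
Year 2: DB = ⌊$176,020 × 125%/8⌋ = $27,503; SL = ⌊$153,020/7⌋ = $21,860 → take DB $27,503. Book value $148,517.
Year 3: DB = ⌊$148,517 × 125%/8⌋ = $23,205; SL = ⌊$125,517/6⌋ = $20,919 → take DB $23,205. Book value $125,312.
Year 4: DB = ⌊$125,312 × 125%/8⌋ = $19,580; SL = ⌊$102,312/5⌋ = $20,462 → take SL $20,462. Book value $104,850.
Accumulated through year 4 = $208,616 − $104,850 = $103,766.

$103,766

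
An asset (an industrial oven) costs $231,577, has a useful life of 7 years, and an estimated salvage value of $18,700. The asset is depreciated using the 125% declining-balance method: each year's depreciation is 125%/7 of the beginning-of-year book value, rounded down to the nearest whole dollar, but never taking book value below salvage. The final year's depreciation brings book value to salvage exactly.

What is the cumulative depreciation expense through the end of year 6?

Depreciable base = $231,577 − $18,700 = $212,877.
Year 1: ⌊$231,577 × 125%/7⌋ = $41,353. Book value $190,224.
Year 2: ⌊$190,224 × 125%/7⌋ = $33,968. Book value $156,256.
Year 3: ⌊$156,256 × 125%/7⌋ = $27,902. Book value $128,354.
Year 4: ⌊$128,354 × 125%/7⌋ = $22,920. Book value $105,434.
Year 5: ⌊$105,434 × 125%/7⌋ = $18,827. Book value $86,607.
Year 6: ⌊$86,607 × 125%/7⌋ = $15,465. Book value $71,142.
Accumulated through year 6 = $231,577 − $71,142 = $160,435.

$160,435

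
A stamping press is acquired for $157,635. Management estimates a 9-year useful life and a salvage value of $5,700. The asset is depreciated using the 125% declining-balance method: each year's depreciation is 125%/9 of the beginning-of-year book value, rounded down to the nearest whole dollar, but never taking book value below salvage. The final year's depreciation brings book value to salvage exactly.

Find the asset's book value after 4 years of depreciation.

Depreciable base = $157,635 − $5,700 = $151,935.
Year 1: ⌊$157,635 × 125%/9⌋ = $21,893. Book value $135,742.
Year 2: ⌊$135,742 × 125%/9⌋ = $18,853. Book value $116,889.
Year 3: ⌊$116,889 × 125%/9⌋ = $16,234. Book value $100,655.
Year 4: ⌊$100,655 × 125%/9⌋ = $13,979. Book value $86,676.

$86,676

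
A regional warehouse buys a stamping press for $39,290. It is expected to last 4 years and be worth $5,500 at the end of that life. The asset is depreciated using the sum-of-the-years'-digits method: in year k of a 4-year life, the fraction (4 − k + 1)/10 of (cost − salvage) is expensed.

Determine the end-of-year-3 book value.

$8,879

Depreciable base = $39,290 − $5,500 = $33,790.
Sum of the years' digits = 4+3+2+1 = 10.
Year 1: $33,790 × 4/10 = $13,516. Book value $25,774.
Year 2: $33,790 × 3/10 = $10,137. Book value $15,637.
Year 3: $33,790 × 2/10 = $6,758. Book value $8,879.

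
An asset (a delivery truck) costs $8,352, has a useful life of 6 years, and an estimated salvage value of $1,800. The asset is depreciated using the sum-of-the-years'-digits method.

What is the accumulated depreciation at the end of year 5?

$6,240

Depreciable base = $8,352 − $1,800 = $6,552.
Sum of the years' digits = 6+5+4+3+2+1 = 21.
Year 1: $6,552 × 6/21 = $1,872. Book value $6,480.
Year 2: $6,552 × 5/21 = $1,560. Book value $4,920.
Year 3: $6,552 × 4/21 = $1,248. Book value $3,672.
Year 4: $6,552 × 3/21 = $936. Book value $2,736.
Year 5: $6,552 × 2/21 = $624. Book value $2,112.
Accumulated through year 5 = $8,352 − $2,112 = $6,240.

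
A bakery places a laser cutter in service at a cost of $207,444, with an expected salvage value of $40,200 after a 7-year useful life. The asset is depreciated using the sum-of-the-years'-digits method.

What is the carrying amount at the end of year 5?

Depreciable base = $207,444 − $40,200 = $167,244.
Sum of the years' digits = 7+6+5+4+3+2+1 = 28.
Year 1: $167,244 × 7/28 = $41,811. Book value $165,633.
Year 2: $167,244 × 6/28 = $35,838. Book value $129,795.
Year 3: $167,244 × 5/28 = $29,865. Book value $99,930.
Year 4: $167,244 × 4/28 = $23,892. Book value $76,038.
Year 5: $167,244 × 3/28 = $17,919. Book value $58,119.

$58,119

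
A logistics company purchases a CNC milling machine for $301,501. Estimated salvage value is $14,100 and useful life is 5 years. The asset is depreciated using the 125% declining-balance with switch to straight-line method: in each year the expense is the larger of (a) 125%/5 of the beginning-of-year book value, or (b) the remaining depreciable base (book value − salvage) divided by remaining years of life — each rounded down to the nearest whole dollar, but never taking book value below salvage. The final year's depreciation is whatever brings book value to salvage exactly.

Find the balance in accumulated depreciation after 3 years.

Depreciable base = $301,501 − $14,100 = $287,401.
Year 1: DB = ⌊$301,501 × 125%/5⌋ = $75,375; SL = ⌊$287,401/5⌋ = $57,480 → take DB $75,375. Book value $226,126.
Year 2: DB = ⌊$226,126 × 125%/5⌋ = $56,531; SL = ⌊$212,026/4⌋ = $53,006 → take DB $56,531. Book value $169,595.
Year 3: DB = ⌊$169,595 × 125%/5⌋ = $42,398; SL = ⌊$155,495/3⌋ = $51,831 → take SL $51,831. Book value $117,764.
Accumulated through year 3 = $301,501 − $117,764 = $183,737.

$183,737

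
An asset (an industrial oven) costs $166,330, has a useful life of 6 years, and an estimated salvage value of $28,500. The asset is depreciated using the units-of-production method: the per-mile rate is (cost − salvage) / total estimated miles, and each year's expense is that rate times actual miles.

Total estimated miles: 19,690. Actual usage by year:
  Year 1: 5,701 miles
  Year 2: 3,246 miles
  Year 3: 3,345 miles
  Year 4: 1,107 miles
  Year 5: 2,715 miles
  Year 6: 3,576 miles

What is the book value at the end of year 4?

$72,537

Depreciable base = $166,330 − $28,500 = $137,830.
Rate = $137,830 / 19,690 miles = $7 per mile.
Year 1: 5,701 × $7 = $39,907. Book value $126,423.
Year 2: 3,246 × $7 = $22,722. Book value $103,701.
Year 3: 3,345 × $7 = $23,415. Book value $80,286.
Year 4: 1,107 × $7 = $7,749. Book value $72,537.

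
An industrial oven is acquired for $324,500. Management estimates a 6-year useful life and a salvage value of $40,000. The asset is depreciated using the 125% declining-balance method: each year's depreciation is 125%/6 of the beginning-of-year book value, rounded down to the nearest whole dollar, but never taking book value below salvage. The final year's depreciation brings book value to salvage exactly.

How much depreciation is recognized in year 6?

$60,909

Depreciable base = $324,500 − $40,000 = $284,500.
Year 1: ⌊$324,500 × 125%/6⌋ = $67,604. Book value $256,896.
Year 2: ⌊$256,896 × 125%/6⌋ = $53,520. Book value $203,376.
Year 3: ⌊$203,376 × 125%/6⌋ = $42,370. Book value $161,006.
Year 4: ⌊$161,006 × 125%/6⌋ = $33,542. Book value $127,464.
Year 5: ⌊$127,464 × 125%/6⌋ = $26,555. Book value $100,909.
Year 6 (final): $100,909 − $40,000 = $60,909. Book value $40,000.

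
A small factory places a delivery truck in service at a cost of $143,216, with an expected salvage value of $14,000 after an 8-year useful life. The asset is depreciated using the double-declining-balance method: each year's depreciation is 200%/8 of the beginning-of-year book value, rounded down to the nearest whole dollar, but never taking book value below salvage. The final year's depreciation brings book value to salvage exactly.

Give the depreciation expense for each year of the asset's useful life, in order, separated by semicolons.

$35,804; $26,853; $20,139; $15,105; $11,328; $8,496; $6,372; $5,119

Depreciable base = $143,216 − $14,000 = $129,216.
Year 1: ⌊$143,216 × 200%/8⌋ = $35,804. Book value $107,412.
Year 2: ⌊$107,412 × 200%/8⌋ = $26,853. Book value $80,559.
Year 3: ⌊$80,559 × 200%/8⌋ = $20,139. Book value $60,420.
Year 4: ⌊$60,420 × 200%/8⌋ = $15,105. Book value $45,315.
Year 5: ⌊$45,315 × 200%/8⌋ = $11,328. Book value $33,987.
Year 6: ⌊$33,987 × 200%/8⌋ = $8,496. Book value $25,491.
Year 7: ⌊$25,491 × 200%/8⌋ = $6,372. Book value $19,119.
Year 8 (final): $19,119 − $14,000 = $5,119. Book value $14,000.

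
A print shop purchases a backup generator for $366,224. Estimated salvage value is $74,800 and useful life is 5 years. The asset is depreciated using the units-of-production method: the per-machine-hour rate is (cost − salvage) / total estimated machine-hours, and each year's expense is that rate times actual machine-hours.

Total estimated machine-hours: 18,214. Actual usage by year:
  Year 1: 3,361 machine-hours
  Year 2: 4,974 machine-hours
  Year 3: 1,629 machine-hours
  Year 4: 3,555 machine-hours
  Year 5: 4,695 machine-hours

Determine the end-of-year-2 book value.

Depreciable base = $366,224 − $74,800 = $291,424.
Rate = $291,424 / 18,214 machine-hours = $16 per machine-hour.
Year 1: 3,361 × $16 = $53,776. Book value $312,448.
Year 2: 4,974 × $16 = $79,584. Book value $232,864.

$232,864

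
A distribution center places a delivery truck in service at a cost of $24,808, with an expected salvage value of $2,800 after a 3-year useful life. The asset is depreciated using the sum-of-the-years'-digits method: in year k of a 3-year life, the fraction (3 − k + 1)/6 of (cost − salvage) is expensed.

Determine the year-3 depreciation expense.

Depreciable base = $24,808 − $2,800 = $22,008.
Sum of the years' digits = 3+2+1 = 6.
Year 1: $22,008 × 3/6 = $11,004. Book value $13,804.
Year 2: $22,008 × 2/6 = $7,336. Book value $6,468.
Year 3: $22,008 × 1/6 = $3,668. Book value $2,800.

$3,668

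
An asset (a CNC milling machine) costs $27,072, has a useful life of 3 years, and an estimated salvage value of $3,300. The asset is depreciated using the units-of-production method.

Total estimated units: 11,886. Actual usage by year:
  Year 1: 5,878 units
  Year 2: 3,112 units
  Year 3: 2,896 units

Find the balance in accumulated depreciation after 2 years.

$17,980

Depreciable base = $27,072 − $3,300 = $23,772.
Rate = $23,772 / 11,886 units = $2 per unit.
Year 1: 5,878 × $2 = $11,756. Book value $15,316.
Year 2: 3,112 × $2 = $6,224. Book value $9,092.
Accumulated through year 2 = $27,072 − $9,092 = $17,980.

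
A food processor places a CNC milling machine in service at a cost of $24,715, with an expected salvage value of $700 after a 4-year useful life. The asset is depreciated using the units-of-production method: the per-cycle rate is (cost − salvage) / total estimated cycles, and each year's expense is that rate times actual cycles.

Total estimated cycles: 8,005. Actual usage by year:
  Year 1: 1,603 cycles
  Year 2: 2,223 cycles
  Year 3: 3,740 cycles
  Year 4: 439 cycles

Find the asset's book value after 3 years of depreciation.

Depreciable base = $24,715 − $700 = $24,015.
Rate = $24,015 / 8,005 cycles = $3 per cycle.
Year 1: 1,603 × $3 = $4,809. Book value $19,906.
Year 2: 2,223 × $3 = $6,669. Book value $13,237.
Year 3: 3,740 × $3 = $11,220. Book value $2,017.

$2,017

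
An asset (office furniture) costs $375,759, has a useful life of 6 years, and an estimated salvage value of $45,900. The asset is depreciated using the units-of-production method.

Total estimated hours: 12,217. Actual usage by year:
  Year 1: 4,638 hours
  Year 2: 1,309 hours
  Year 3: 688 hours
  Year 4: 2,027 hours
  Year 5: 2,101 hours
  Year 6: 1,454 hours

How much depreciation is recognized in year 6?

Depreciable base = $375,759 − $45,900 = $329,859.
Rate = $329,859 / 12,217 hours = $27 per hour.
Year 1: 4,638 × $27 = $125,226. Book value $250,533.
Year 2: 1,309 × $27 = $35,343. Book value $215,190.
Year 3: 688 × $27 = $18,576. Book value $196,614.
Year 4: 2,027 × $27 = $54,729. Book value $141,885.
Year 5: 2,101 × $27 = $56,727. Book value $85,158.
Year 6: 1,454 × $27 = $39,258. Book value $45,900.

$39,258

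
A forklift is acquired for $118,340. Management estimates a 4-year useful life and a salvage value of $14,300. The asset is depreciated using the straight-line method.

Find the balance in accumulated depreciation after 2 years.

$52,020

Depreciable base = $118,340 − $14,300 = $104,040.
Annual expense = $104,040 / 4 = $26,010.
End of year 1: book value $92,330.
End of year 2: book value $66,320.
Accumulated through year 2 = $118,340 − $66,320 = $52,020.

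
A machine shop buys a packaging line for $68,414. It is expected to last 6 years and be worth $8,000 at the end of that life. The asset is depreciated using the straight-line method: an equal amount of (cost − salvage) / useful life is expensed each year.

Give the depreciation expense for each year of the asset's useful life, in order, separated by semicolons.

$10,069; $10,069; $10,069; $10,069; $10,069; $10,069

Depreciable base = $68,414 − $8,000 = $60,414.
Annual expense = $60,414 / 6 = $10,069.
End of year 1: book value $58,345.
End of year 2: book value $48,276.
End of year 3: book value $38,207.
End of year 4: book value $28,138.
End of year 5: book value $18,069.
End of year 6: book value $8,000.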